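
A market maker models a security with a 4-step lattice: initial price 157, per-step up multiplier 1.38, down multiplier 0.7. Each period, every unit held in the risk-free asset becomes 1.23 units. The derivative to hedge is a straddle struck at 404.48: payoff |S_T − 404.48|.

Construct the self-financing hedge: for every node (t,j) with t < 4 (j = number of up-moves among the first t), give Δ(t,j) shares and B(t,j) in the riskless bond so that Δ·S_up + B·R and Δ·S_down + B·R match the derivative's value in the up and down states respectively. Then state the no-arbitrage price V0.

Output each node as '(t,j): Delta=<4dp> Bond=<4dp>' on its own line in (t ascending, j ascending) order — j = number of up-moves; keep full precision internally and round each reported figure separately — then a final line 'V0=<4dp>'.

(0,0): Delta=-0.2139 Bond=106.4790
(1,0): Delta=-1.0000 Bond=217.3610
(1,1): Delta=-0.1011 Bond=106.5186
(2,0): Delta=-1.0000 Bond=267.3541
(2,1): Delta=-1.0000 Bond=267.3541
(2,2): Delta=0.0280 Bond=92.4322
(3,0): Delta=-1.0000 Bond=328.8455
(3,1): Delta=-1.0000 Bond=328.8455
(3,2): Delta=-1.0000 Bond=328.8455
(3,3): Delta=0.1756 Bond=52.7990
V0=72.8960

Risk-neutral probability p* = (R−d)/(u−d) = (1.23−0.7)/(1.38−0.7) = 0.7794.
At expiry t=4: V(4,0)=366.7843, V(4,1)=330.1656, V(4,2)=257.9745, V(4,3)=115.6549, V(4,4)=164.9181
  t=3,j=0: stock 53.8510 → up 74.3144 (V=330.1656), down 37.6957 (V=366.7843). Price 274.9945; hedge Δ=-1.0000, bond B=328.8455.
  t=3,j=1: stock 106.1634 → up 146.5055 (V=257.9745), down 74.3144 (V=330.1656). Price 222.6821; hedge Δ=-1.0000, bond B=328.8455.
  t=3,j=2: stock 209.2936 → up 288.8251 (V=115.6549), down 146.5055 (V=257.9745). Price 119.5520; hedge Δ=-1.0000, bond B=328.8455.
  t=3,j=3: stock 412.6073 → up 569.3981 (V=164.9181), down 288.8251 (V=115.6549). Price 125.2449; hedge Δ=0.1756, bond B=52.7990.
  t=2,j=0: stock 76.9300 → up 106.1634 (V=222.6821), down 53.8510 (V=274.9945). Price 190.4241; hedge Δ=-1.0000, bond B=267.3541.
  t=2,j=1: stock 151.6620 → up 209.2936 (V=119.5520), down 106.1634 (V=222.6821). Price 115.6921; hedge Δ=-1.0000, bond B=267.3541.
  t=2,j=2: stock 298.9908 → up 412.6073 (V=125.2449), down 209.2936 (V=119.5520). Price 100.8041; hedge Δ=0.0280, bond B=92.4322.
  t=1,j=0: stock 109.9000 → up 151.6620 (V=115.6921), down 76.9300 (V=190.4241). Price 107.4610; hedge Δ=-1.0000, bond B=217.3610.
  t=1,j=1: stock 216.6600 → up 298.9908 (V=100.8041), down 151.6620 (V=115.6921). Price 84.6246; hedge Δ=-0.1011, bond B=106.5186.
  t=0,j=0: stock 157.0000 → up 216.6600 (V=84.6246), down 109.9000 (V=107.4610). Price 72.8960; hedge Δ=-0.2139, bond B=106.4790.
The time-0 hedge costs 72.8960, which is the no-arbitrage price.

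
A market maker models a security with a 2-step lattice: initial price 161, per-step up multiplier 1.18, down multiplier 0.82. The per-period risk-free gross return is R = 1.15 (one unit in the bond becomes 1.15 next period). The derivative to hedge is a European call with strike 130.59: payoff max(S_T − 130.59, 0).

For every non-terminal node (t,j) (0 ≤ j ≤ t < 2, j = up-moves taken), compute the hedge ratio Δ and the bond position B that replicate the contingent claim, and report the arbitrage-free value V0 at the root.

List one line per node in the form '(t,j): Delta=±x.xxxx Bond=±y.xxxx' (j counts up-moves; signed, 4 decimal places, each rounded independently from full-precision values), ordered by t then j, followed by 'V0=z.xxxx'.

(0,0): Delta=0.9721 Bond=-94.1320
(1,0): Delta=0.5301 Bond=-49.9004
(1,1): Delta=1.0000 Bond=-113.5565
V0=62.3725

Risk-neutral probability p* = (R−d)/(u−d) = (1.15−0.82)/(1.18−0.82) = 0.9167.
At expiry t=2: V(2,0)=0.0000, V(2,1)=25.1936, V(2,2)=93.5864
  t=1,j=0: stock 132.0200 → up 155.7836 (V=25.1936), down 108.2564 (V=0.0000). Price 20.0819; hedge Δ=0.5301, bond B=-49.9004.
  t=1,j=1: stock 189.9800 → up 224.1764 (V=93.5864), down 155.7836 (V=25.1936). Price 76.4235; hedge Δ=1.0000, bond B=-113.5565.
  t=0,j=0: stock 161.0000 → up 189.9800 (V=76.4235), down 132.0200 (V=20.0819). Price 62.3725; hedge Δ=0.9721, bond B=-94.1320.
Check: Δ(0,0)·S0 + B(0,0) = 62.3725 = V0.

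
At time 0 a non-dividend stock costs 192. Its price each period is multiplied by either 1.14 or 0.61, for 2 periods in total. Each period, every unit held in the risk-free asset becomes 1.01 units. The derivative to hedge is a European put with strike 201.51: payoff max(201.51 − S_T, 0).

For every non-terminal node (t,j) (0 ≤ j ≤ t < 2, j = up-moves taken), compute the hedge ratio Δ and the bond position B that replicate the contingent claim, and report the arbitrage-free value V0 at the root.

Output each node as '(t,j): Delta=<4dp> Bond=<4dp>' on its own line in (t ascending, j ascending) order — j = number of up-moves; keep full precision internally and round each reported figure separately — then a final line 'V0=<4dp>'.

(0,0): Delta=-0.6474 Bond=156.6552
(1,0): Delta=-1.0000 Bond=199.5149
(1,1): Delta=-0.5861 Bond=144.8015
V0=32.3488

Under the risk-neutral measure, an up-move has probability p* = (R−d)/(u−d) = 0.7547 and values discount at R = 1.01.
Payoff layer (t=2): V(2,0)=130.0668, V(2,1)=67.9932, V(2,2)=0.0000
(1,0): S=117.1200. Δ = (V_up−V_dn)/(S_up−S_dn) = (67.9932−130.0668)/(133.5168−71.4432) = -1.0000. V = [p*·67.9932 + (1−p*)·130.0668]/1.01 = 82.3949. B = V − Δ·S = 199.5149.
(1,1): S=218.8800. Δ = (V_up−V_dn)/(S_up−S_dn) = (0.0000−67.9932)/(249.5232−133.5168) = -0.5861. V = [p*·0.0000 + (1−p*)·67.9932]/1.01 = 16.5125. B = V − Δ·S = 144.8015.
(0,0): S=192.0000. Δ = (V_up−V_dn)/(S_up−S_dn) = (16.5125−82.3949)/(218.8800−117.1200) = -0.6474. V = [p*·16.5125 + (1−p*)·82.3949]/1.01 = 32.3488. B = V − Δ·S = 156.6552.
The time-0 hedge costs 32.3488, which is the no-arbitrage price.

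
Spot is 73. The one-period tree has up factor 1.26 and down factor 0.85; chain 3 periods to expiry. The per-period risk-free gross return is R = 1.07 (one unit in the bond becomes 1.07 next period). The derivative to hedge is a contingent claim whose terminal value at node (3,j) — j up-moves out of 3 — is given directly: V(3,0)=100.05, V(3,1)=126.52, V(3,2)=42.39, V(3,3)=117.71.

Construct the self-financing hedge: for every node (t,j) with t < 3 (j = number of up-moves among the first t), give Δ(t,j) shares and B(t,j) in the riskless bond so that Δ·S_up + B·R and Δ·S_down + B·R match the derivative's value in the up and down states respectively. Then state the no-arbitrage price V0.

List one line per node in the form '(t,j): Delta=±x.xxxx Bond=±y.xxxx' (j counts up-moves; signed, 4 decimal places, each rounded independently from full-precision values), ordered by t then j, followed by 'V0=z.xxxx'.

(0,0): Delta=-0.4222 Bond=103.3505
(1,0): Delta=-1.2077 Bond=159.3254
(1,1): Delta=0.0354 Bond=68.4911
(2,0): Delta=1.2241 Bond=42.2179
(2,1): Delta=-2.6245 Bond=281.2485
(2,2): Delta=1.5851 Bond=-106.3189
V0=72.5270

Risk-neutral probability p* = (R−d)/(u−d) = (1.07−0.85)/(1.26−0.85) = 0.5366.
At expiry t=3: V(3,0)=100.0500, V(3,1)=126.5200, V(3,2)=42.3900, V(3,3)=117.7100
Node (2,0) S=52.7425: V=(p*·126.5200+(1−p*)·100.0500)/1.07=106.7789; Δ=(126.5200−100.0500)/(66.4555−44.8311)=1.2241; B=V−Δ·S=42.2179
Node (2,1) S=78.1830: V=(p*·42.3900+(1−p*)·126.5200)/1.07=76.0533; Δ=(42.3900−126.5200)/(98.5106−66.4556)=-2.6245; B=V−Δ·S=281.2485
Node (2,2) S=115.8948: V=(p*·117.7100+(1−p*)·42.3900)/1.07=77.3884; Δ=(117.7100−42.3900)/(146.0274−98.5106)=1.5851; B=V−Δ·S=-106.3189
Node (1,0) S=62.0500: V=(p*·76.0533+(1−p*)·106.7789)/1.07=84.3851; Δ=(76.0533−106.7789)/(78.1830−52.7425)=-1.2077; B=V−Δ·S=159.3254
Node (1,1) S=91.9800: V=(p*·77.3884+(1−p*)·76.0533)/1.07=71.7474; Δ=(77.3884−76.0533)/(115.8948−78.1830)=0.0354; B=V−Δ·S=68.4911
Node (0,0) S=73.0000: V=(p*·71.7474+(1−p*)·84.3851)/1.07=72.5270; Δ=(71.7474−84.3851)/(91.9800−62.0500)=-0.4222; B=V−Δ·S=103.3505
The time-0 hedge costs 72.5270, which is the no-arbitrage price.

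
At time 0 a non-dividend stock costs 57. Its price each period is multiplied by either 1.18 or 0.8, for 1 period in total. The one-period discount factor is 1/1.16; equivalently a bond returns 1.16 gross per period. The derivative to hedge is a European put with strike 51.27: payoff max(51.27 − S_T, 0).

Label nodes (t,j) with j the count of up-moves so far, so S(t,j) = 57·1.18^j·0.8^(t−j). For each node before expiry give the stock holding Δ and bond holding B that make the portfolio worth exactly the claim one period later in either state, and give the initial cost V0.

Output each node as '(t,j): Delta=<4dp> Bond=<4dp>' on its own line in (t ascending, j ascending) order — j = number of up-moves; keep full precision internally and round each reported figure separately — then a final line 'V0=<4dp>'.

(0,0): Delta=-0.2618 Bond=15.1783
V0=0.2573

Risk-neutral probability p* = (R−d)/(u−d) = (1.16−0.8)/(1.18−0.8) = 0.9474.
Payoff layer (t=1): V(1,0)=5.6700, V(1,1)=0.0000
(0,0): S=57.0000. Δ = (V_up−V_dn)/(S_up−S_dn) = (0.0000−5.6700)/(67.2600−45.6000) = -0.2618. V = [p*·0.0000 + (1−p*)·5.6700]/1.16 = 0.2573. B = V − Δ·S = 15.1783.
The time-0 hedge costs 0.2573, which is the no-arbitrage price.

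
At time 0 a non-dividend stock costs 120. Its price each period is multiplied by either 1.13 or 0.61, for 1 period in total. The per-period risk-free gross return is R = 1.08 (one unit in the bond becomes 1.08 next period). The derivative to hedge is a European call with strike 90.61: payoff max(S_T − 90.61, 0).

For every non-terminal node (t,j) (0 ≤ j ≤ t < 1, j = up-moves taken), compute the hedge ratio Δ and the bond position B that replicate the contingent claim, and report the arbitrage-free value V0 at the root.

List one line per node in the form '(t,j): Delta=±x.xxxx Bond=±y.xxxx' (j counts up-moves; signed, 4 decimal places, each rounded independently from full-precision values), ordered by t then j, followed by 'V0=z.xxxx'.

(0,0): Delta=0.7210 Bond=-48.8673
V0=37.6519

Risk-neutral probability p* = (R−d)/(u−d) = (1.08−0.61)/(1.13−0.61) = 0.9038.
At expiry t=1: V(1,0)=0.0000, V(1,1)=44.9900
  t=0,j=0: stock 120.0000 → up 135.6000 (V=44.9900), down 73.2000 (V=0.0000). Price 37.6519; hedge Δ=0.7210, bond B=-48.8673.
Root portfolio cost Δ·120+B reproduces V0=37.6519.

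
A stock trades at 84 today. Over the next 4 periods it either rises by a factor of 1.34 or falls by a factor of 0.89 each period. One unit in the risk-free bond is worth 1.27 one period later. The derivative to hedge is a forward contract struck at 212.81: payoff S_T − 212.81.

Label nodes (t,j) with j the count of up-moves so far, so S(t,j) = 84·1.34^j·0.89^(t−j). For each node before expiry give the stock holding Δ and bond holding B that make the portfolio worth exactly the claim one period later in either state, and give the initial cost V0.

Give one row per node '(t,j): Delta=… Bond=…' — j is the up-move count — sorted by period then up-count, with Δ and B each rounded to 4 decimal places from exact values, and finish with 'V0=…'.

The replicating-portfolio and risk-neutral prices coincide; use p* = (1.27−0.89)/(1.34−0.89) = 0.8444 for the latter.
At expiry t=4: V(4,0)=-160.1065, V(4,1)=-133.4587, V(4,2)=-93.3372, V(4,3)=-32.9297, V(4,4)=58.0211
  t=3,j=0: stock 59.2174 → up 79.3513 (V=-133.4587), down 52.7035 (V=-160.1065). Price -108.3495; hedge Δ=1.0000, bond B=-167.5669.
  t=3,j=1: stock 89.1588 → up 119.4728 (V=-93.3372), down 79.3513 (V=-133.4587). Price -78.4082; hedge Δ=1.0000, bond B=-167.5669.
  t=3,j=2: stock 134.2391 → up 179.8803 (V=-32.9297), down 119.4728 (V=-93.3372). Price -33.3279; hedge Δ=1.0000, bond B=-167.5669.
  t=3,j=3: stock 202.1127 → up 270.8311 (V=58.0211), down 179.8803 (V=-32.9297). Price 34.5458; hedge Δ=1.0000, bond B=-167.5669.
  t=2,j=0: stock 66.5364 → up 89.1588 (V=-78.4082), down 59.2174 (V=-108.3495). Price -65.4061; hedge Δ=1.0000, bond B=-131.9425.
  t=2,j=1: stock 100.1784 → up 134.2391 (V=-33.3279), down 89.1588 (V=-78.4082). Price -31.7641; hedge Δ=1.0000, bond B=-131.9425.
  t=2,j=2: stock 150.8304 → up 202.1127 (V=34.5458), down 134.2391 (V=-33.3279). Price 18.8879; hedge Δ=1.0000, bond B=-131.9425.
  t=1,j=0: stock 74.7600 → up 100.1784 (V=-31.7641), down 66.5364 (V=-65.4061). Price -29.1317; hedge Δ=1.0000, bond B=-103.8917.
  t=1,j=1: stock 112.5600 → up 150.8304 (V=18.8879), down 100.1784 (V=-31.7641). Price 8.6683; hedge Δ=1.0000, bond B=-103.8917.
  t=0,j=0: stock 84.0000 → up 112.5600 (V=8.6683), down 74.7600 (V=-29.1317). Price 2.1955; hedge Δ=1.0000, bond B=-81.8045.
Each (Δ,B) replicates both successor values, so the strategy is self-financing and V0 is arbitrage-free.

(0,0): Delta=1.0000 Bond=-81.8045
(1,0): Delta=1.0000 Bond=-103.8917
(1,1): Delta=1.0000 Bond=-103.8917
(2,0): Delta=1.0000 Bond=-131.9425
(2,1): Delta=1.0000 Bond=-131.9425
(2,2): Delta=1.0000 Bond=-131.9425
(3,0): Delta=1.0000 Bond=-167.5669
(3,1): Delta=1.0000 Bond=-167.5669
(3,2): Delta=1.0000 Bond=-167.5669
(3,3): Delta=1.0000 Bond=-167.5669
V0=2.1955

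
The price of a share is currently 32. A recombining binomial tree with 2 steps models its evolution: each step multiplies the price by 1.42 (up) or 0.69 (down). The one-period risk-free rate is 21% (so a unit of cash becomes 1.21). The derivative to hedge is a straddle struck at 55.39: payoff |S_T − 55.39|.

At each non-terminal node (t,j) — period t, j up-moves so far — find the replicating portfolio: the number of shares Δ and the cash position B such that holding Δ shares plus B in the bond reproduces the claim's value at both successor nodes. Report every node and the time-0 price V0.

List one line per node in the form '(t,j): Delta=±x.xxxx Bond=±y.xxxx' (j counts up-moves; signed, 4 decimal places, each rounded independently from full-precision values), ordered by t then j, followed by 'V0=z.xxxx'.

The replicating-portfolio and risk-neutral prices coincide; use p* = (1.21−0.69)/(1.42−0.69) = 0.7123 for the latter.
At expiry t=2: V(2,0)=40.1548, V(2,1)=24.0364, V(2,2)=9.1348
  t=1,j=0: stock 22.0800 → up 31.3536 (V=24.0364), down 15.2352 (V=40.1548). Price 23.6969; hedge Δ=-1.0000, bond B=45.7769.
  t=1,j=1: stock 45.4400 → up 64.5248 (V=9.1348), down 31.3536 (V=24.0364). Price 11.0922; hedge Δ=-0.4492, bond B=31.5054.
  t=0,j=0: stock 32.0000 → up 45.4400 (V=11.0922), down 22.0800 (V=23.6969). Price 12.1638; hedge Δ=-0.5396, bond B=29.4305.
Each (Δ,B) replicates both successor values, so the strategy is self-financing and V0 is arbitrage-free.

(0,0): Delta=-0.5396 Bond=29.4305
(1,0): Delta=-1.0000 Bond=45.7769
(1,1): Delta=-0.4492 Bond=31.5054
V0=12.1638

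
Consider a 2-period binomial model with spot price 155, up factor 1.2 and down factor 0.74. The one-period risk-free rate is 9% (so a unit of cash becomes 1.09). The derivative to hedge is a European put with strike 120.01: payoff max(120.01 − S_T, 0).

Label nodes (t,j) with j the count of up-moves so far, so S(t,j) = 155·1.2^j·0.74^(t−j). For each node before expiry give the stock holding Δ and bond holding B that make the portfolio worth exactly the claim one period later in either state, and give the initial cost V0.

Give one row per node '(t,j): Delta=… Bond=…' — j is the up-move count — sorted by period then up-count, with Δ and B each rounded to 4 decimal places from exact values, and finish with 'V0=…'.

(0,0): Delta=-0.1081 Bond=18.4463
(1,0): Delta=-0.6659 Bond=84.0814
(1,1): Delta=0.0000 Bond=0.0000
V0=1.6909

Under the risk-neutral measure, an up-move has probability p* = (R−d)/(u−d) = 0.7609 and values discount at R = 1.09.
Terminal payoffs: V(2,0)=35.1320, V(2,1)=0.0000, V(2,2)=0.0000
  t=1,j=0: stock 114.7000 → up 137.6400 (V=0.0000), down 84.8780 (V=35.1320). Price 7.7075; hedge Δ=-0.6659, bond B=84.0814.
  t=1,j=1: stock 186.0000 → up 223.2000 (V=0.0000), down 137.6400 (V=0.0000). Price 0.0000; hedge Δ=0.0000, bond B=0.0000.
  t=0,j=0: stock 155.0000 → up 186.0000 (V=0.0000), down 114.7000 (V=7.7075). Price 1.6909; hedge Δ=-0.1081, bond B=18.4463.
Check: Δ(0,0)·S0 + B(0,0) = 1.6909 = V0.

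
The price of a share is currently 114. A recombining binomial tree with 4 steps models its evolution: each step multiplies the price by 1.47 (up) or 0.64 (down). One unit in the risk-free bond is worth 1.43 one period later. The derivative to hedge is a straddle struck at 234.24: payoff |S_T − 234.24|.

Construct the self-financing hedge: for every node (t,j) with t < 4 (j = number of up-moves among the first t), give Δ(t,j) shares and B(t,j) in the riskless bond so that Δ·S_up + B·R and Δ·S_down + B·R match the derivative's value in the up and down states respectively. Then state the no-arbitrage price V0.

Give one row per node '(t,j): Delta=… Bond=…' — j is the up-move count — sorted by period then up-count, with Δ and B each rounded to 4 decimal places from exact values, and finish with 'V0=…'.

No-arbitrage ⇒ martingale measure with p* = (R−d)/(u−d) = 0.9518.
Payoff layer (t=4): V(4,0)=215.1140, V(4,1)=190.3099, V(4,2)=133.3381, V(4,3)=2.4809, V(4,4)=298.0817
Node (3,0) S=29.8844: V=(p*·190.3099+(1−p*)·215.1140)/1.43=133.9198; Δ=(190.3099−215.1140)/(43.9301−19.1260)=-1.0000; B=V−Δ·S=163.8042
Node (3,1) S=68.6408: V=(p*·133.3381+(1−p*)·190.3099)/1.43=95.1634; Δ=(133.3381−190.3099)/(100.9019−43.9301)=-1.0000; B=V−Δ·S=163.8042
Node (3,2) S=157.6593: V=(p*·2.4809+(1−p*)·133.3381)/1.43=6.1449; Δ=(2.4809−133.3381)/(231.7591−100.9019)=-1.0000; B=V−Δ·S=163.8042
Node (3,3) S=362.1236: V=(p*·298.0817+(1−p*)·2.4809)/1.43=198.4866; Δ=(298.0817−2.4809)/(532.3217−231.7591)=0.9835; B=V−Δ·S=-157.6589
Node (2,0) S=46.6944: V=(p*·95.1634+(1−p*)·133.9198)/1.43=67.8540; Δ=(95.1634−133.9198)/(68.6408−29.8844)=-1.0000; B=V−Δ·S=114.5484
Node (2,1) S=107.2512: V=(p*·6.1449+(1−p*)·95.1634)/1.43=7.2972; Δ=(6.1449−95.1634)/(157.6593−68.6408)=-1.0000; B=V−Δ·S=114.5484
Node (2,2) S=246.3426: V=(p*·198.4866+(1−p*)·6.1449)/1.43=132.3197; Δ=(198.4866−6.1449)/(362.1236−157.6593)=0.9407; B=V−Δ·S=-99.4173
Node (1,0) S=72.9600: V=(p*·7.2972+(1−p*)·67.8540)/1.43=7.1438; Δ=(7.2972−67.8540)/(107.2512−46.6944)=-1.0000; B=V−Δ·S=80.1038
Node (1,1) S=167.5800: V=(p*·132.3197+(1−p*)·7.2972)/1.43=88.3178; Δ=(132.3197−7.2972)/(246.3426−107.2512)=0.8989; B=V−Δ·S=-62.3117
Node (0,0) S=114.0000: V=(p*·88.3178+(1−p*)·7.1438)/1.43=59.0251; Δ=(88.3178−7.1438)/(167.5800−72.9600)=0.8579; B=V−Δ·S=-38.7750
Root portfolio cost Δ·114+B reproduces V0=59.0251.

(0,0): Delta=0.8579 Bond=-38.7750
(1,0): Delta=-1.0000 Bond=80.1038
(1,1): Delta=0.8989 Bond=-62.3117
(2,0): Delta=-1.0000 Bond=114.5484
(2,1): Delta=-1.0000 Bond=114.5484
(2,2): Delta=0.9407 Bond=-99.4173
(3,0): Delta=-1.0000 Bond=163.8042
(3,1): Delta=-1.0000 Bond=163.8042
(3,2): Delta=-1.0000 Bond=163.8042
(3,3): Delta=0.9835 Bond=-157.6589
V0=59.0251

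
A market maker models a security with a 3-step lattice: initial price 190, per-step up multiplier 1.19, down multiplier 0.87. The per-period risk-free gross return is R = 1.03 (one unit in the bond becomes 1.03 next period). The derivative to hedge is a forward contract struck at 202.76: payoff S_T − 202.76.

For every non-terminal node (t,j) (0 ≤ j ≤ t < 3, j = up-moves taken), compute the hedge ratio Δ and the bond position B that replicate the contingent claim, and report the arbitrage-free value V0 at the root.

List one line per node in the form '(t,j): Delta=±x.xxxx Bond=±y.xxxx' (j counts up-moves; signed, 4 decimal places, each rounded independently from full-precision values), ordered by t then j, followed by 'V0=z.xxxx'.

(0,0): Delta=1.0000 Bond=-185.5541
(1,0): Delta=1.0000 Bond=-191.1207
(1,1): Delta=1.0000 Bond=-191.1207
(2,0): Delta=1.0000 Bond=-196.8544
(2,1): Delta=1.0000 Bond=-196.8544
(2,2): Delta=1.0000 Bond=-196.8544
V0=4.4459

No-arbitrage ⇒ martingale measure with p* = (R−d)/(u−d) = 0.5000.
At expiry t=3: V(3,0)=-77.6444, V(3,1)=-31.6249, V(3,2)=31.3213, V(3,3)=117.4202
  t=2,j=0: stock 143.8110 → up 171.1351 (V=-31.6249), down 125.1156 (V=-77.6444). Price -53.0434; hedge Δ=1.0000, bond B=-196.8544.
  t=2,j=1: stock 196.7070 → up 234.0813 (V=31.3213), down 171.1351 (V=-31.6249). Price -0.1474; hedge Δ=1.0000, bond B=-196.8544.
  t=2,j=2: stock 269.0590 → up 320.1802 (V=117.4202), down 234.0813 (V=31.3213). Price 72.2046; hedge Δ=1.0000, bond B=-196.8544.
  t=1,j=0: stock 165.3000 → up 196.7070 (V=-0.1474), down 143.8110 (V=-53.0434). Price -25.8207; hedge Δ=1.0000, bond B=-191.1207.
  t=1,j=1: stock 226.1000 → up 269.0590 (V=72.2046), down 196.7070 (V=-0.1474). Price 34.9793; hedge Δ=1.0000, bond B=-191.1207.
  t=0,j=0: stock 190.0000 → up 226.1000 (V=34.9793), down 165.3000 (V=-25.8207). Price 4.4459; hedge Δ=1.0000, bond B=-185.5541.
Root portfolio cost Δ·190+B reproduces V0=4.4459.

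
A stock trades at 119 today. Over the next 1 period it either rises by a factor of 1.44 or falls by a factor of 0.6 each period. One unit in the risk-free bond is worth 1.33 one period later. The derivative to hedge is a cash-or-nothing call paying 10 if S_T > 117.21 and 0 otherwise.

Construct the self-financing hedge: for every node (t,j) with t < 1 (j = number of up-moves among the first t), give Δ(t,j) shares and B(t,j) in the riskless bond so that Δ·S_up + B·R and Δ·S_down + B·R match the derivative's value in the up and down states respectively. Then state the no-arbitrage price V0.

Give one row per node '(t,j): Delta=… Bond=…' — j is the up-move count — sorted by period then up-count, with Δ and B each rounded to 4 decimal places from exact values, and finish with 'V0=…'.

(0,0): Delta=0.1000 Bond=-5.3706
V0=6.5342

Risk-neutral probability p* = (R−d)/(u−d) = (1.33−0.6)/(1.44−0.6) = 0.8690.
Terminal values V(1,·): V(1,0)=0.0000, V(1,1)=10.0000
(0,0): S=119.0000. Δ = (V_up−V_dn)/(S_up−S_dn) = (10.0000−0.0000)/(171.3600−71.4000) = 0.1000. V = [p*·10.0000 + (1−p*)·0.0000]/1.33 = 6.5342. B = V − Δ·S = -5.3706.
Check: Δ(0,0)·S0 + B(0,0) = 6.5342 = V0.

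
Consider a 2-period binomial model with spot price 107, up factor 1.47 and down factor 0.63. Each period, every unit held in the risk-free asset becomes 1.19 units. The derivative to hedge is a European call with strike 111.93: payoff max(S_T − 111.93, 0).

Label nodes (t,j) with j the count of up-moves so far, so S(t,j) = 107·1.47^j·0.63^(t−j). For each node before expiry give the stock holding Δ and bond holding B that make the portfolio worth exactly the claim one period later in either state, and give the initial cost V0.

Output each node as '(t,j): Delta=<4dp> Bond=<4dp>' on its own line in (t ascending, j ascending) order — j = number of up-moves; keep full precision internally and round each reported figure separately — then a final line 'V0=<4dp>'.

(0,0): Delta=0.7435 Bond=-42.1179
(1,0): Delta=0.0000 Bond=0.0000
(1,1): Delta=0.9028 Bond=-75.1804
V0=37.4381

Since d<R<u, set p* = (R−d)/(u−d) = 0.6667; price each node as the discounted p*-expectation of its children.
Terminal values V(2,·): V(2,0)=0.0000, V(2,1)=0.0000, V(2,2)=119.2863
(1,0): S=67.4100. Δ = (V_up−V_dn)/(S_up−S_dn) = (0.0000−0.0000)/(99.0927−42.4683) = 0.0000. V = [p*·0.0000 + (1−p*)·0.0000]/1.19 = 0.0000. B = V − Δ·S = 0.0000.
(1,1): S=157.2900. Δ = (V_up−V_dn)/(S_up−S_dn) = (119.2863−0.0000)/(231.2163−99.0927) = 0.9028. V = [p*·119.2863 + (1−p*)·0.0000]/1.19 = 66.8271. B = V − Δ·S = -75.1804.
(0,0): S=107.0000. Δ = (V_up−V_dn)/(S_up−S_dn) = (66.8271−0.0000)/(157.2900−67.4100) = 0.7435. V = [p*·66.8271 + (1−p*)·0.0000]/1.19 = 37.4381. B = V − Δ·S = -42.1179.
The time-0 hedge costs 37.4381, which is the no-arbitrage price.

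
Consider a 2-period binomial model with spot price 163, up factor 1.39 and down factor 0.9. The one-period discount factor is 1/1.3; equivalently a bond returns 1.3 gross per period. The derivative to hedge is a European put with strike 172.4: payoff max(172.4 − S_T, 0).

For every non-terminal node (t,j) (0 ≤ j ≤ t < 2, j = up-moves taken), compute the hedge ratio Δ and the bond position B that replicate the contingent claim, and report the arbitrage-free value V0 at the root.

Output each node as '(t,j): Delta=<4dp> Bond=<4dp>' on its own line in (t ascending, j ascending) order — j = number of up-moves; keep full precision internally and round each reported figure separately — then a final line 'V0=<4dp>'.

(0,0): Delta=-0.0714 Bond=12.4462
(1,0): Delta=-0.5616 Bond=88.0915
(1,1): Delta=0.0000 Bond=0.0000
V0=0.8059

The replicating-portfolio and risk-neutral prices coincide; use p* = (1.3−0.9)/(1.39−0.9) = 0.8163 for the latter.
At expiry t=2: V(2,0)=40.3700, V(2,1)=0.0000, V(2,2)=0.0000
Node (1,0) S=146.7000: V=(p*·0.0000+(1−p*)·40.3700)/1.3=5.7038; Δ=(0.0000−40.3700)/(203.9130−132.0300)=-0.5616; B=V−Δ·S=88.0915
Node (1,1) S=226.5700: V=(p*·0.0000+(1−p*)·0.0000)/1.3=0.0000; Δ=(0.0000−0.0000)/(314.9323−203.9130)=0.0000; B=V−Δ·S=0.0000
Node (0,0) S=163.0000: V=(p*·0.0000+(1−p*)·5.7038)/1.3=0.8059; Δ=(0.0000−5.7038)/(226.5700−146.7000)=-0.0714; B=V−Δ·S=12.4462
The time-0 hedge costs 0.8059, which is the no-arbitrage price.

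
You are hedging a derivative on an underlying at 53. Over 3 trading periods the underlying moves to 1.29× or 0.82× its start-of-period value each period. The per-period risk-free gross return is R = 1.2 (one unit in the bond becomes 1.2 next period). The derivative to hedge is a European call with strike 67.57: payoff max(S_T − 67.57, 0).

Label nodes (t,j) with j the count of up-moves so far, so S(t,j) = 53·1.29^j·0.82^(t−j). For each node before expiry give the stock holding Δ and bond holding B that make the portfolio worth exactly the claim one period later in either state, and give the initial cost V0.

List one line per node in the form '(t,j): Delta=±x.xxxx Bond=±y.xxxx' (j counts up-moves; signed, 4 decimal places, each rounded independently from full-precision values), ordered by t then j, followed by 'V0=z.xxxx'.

Under the risk-neutral measure, an up-move has probability p* = (R−d)/(u−d) = 0.8085 and values discount at R = 1.2.
Terminal values V(3,·): V(3,0)=0.0000, V(3,1)=0.0000, V(3,2)=4.7518, V(3,3)=46.2045
(2,0): S=35.6372. Δ = (V_up−V_dn)/(S_up−S_dn) = (0.0000−0.0000)/(45.9720−29.2225) = 0.0000. V = [p*·0.0000 + (1−p*)·0.0000]/1.2 = 0.0000. B = V − Δ·S = 0.0000.
(2,1): S=56.0634. Δ = (V_up−V_dn)/(S_up−S_dn) = (4.7518−0.0000)/(72.3218−45.9720) = 0.1803. V = [p*·4.7518 + (1−p*)·0.0000]/1.2 = 3.2016. B = V − Δ·S = -6.9086.
(2,2): S=88.1973. Δ = (V_up−V_dn)/(S_up−S_dn) = (46.2045−4.7518)/(113.7745−72.3218) = 1.0000. V = [p*·46.2045 + (1−p*)·4.7518]/1.2 = 31.8890. B = V − Δ·S = -56.3083.
(1,0): S=43.4600. Δ = (V_up−V_dn)/(S_up−S_dn) = (3.2016−0.0000)/(56.0634−35.6372) = 0.1567. V = [p*·3.2016 + (1−p*)·0.0000]/1.2 = 2.1571. B = V − Δ·S = -4.6547.
(1,1): S=68.3700. Δ = (V_up−V_dn)/(S_up−S_dn) = (31.8890−3.2016)/(88.1973−56.0634) = 0.8927. V = [p*·31.8890 + (1−p*)·3.2016]/1.2 = 21.9964. B = V − Δ·S = -39.0407.
(0,0): S=53.0000. Δ = (V_up−V_dn)/(S_up−S_dn) = (21.9964−2.1571)/(68.3700−43.4600) = 0.7964. V = [p*·21.9964 + (1−p*)·2.1571]/1.2 = 15.1645. B = V − Δ·S = -27.0468.
Root portfolio cost Δ·53+B reproduces V0=15.1645.

(0,0): Delta=0.7964 Bond=-27.0468
(1,0): Delta=0.1567 Bond=-4.6547
(1,1): Delta=0.8927 Bond=-39.0407
(2,0): Delta=0.0000 Bond=0.0000
(2,1): Delta=0.1803 Bond=-6.9086
(2,2): Delta=1.0000 Bond=-56.3083
V0=15.1645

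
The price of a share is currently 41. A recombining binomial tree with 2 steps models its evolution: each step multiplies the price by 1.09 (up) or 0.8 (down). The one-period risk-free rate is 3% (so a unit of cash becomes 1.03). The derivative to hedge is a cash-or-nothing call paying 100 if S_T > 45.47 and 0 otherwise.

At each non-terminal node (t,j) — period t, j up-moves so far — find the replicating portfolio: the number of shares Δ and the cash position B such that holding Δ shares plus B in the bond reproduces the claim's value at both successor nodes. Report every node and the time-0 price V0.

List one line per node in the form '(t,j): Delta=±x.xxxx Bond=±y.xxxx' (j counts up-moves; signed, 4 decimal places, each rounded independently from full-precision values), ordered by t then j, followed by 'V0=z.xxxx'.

(0,0): Delta=6.4761 Bond=-206.2279
(1,0): Delta=0.0000 Bond=0.0000
(1,1): Delta=7.7160 Bond=-267.8273
V0=59.2905

Risk-neutral probability p* = (R−d)/(u−d) = (1.03−0.8)/(1.09−0.8) = 0.7931.
At expiry t=2: V(2,0)=0.0000, V(2,1)=0.0000, V(2,2)=100.0000
Node (1,0) S=32.8000: V=(p*·0.0000+(1−p*)·0.0000)/1.03=0.0000; Δ=(0.0000−0.0000)/(35.7520−26.2400)=0.0000; B=V−Δ·S=0.0000
Node (1,1) S=44.6900: V=(p*·100.0000+(1−p*)·0.0000)/1.03=77.0003; Δ=(100.0000−0.0000)/(48.7121−35.7520)=7.7160; B=V−Δ·S=-267.8273
Node (0,0) S=41.0000: V=(p*·77.0003+(1−p*)·0.0000)/1.03=59.2905; Δ=(77.0003−0.0000)/(44.6900−32.8000)=6.4761; B=V−Δ·S=-206.2279
Check: Δ(0,0)·S0 + B(0,0) = 59.2905 = V0.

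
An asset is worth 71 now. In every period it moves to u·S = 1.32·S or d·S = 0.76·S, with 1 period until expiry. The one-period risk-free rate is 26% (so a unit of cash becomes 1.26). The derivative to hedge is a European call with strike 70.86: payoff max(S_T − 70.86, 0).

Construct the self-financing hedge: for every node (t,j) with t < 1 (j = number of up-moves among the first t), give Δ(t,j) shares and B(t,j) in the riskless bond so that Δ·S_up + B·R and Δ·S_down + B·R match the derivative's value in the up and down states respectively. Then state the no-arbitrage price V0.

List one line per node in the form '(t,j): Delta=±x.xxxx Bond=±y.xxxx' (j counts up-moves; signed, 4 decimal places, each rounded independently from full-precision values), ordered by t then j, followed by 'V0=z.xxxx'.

(0,0): Delta=0.5749 Bond=-24.6224
V0=16.1990

Under the risk-neutral measure, an up-move has probability p* = (R−d)/(u−d) = 0.8929 and values discount at R = 1.26.
Terminal payoffs: V(1,0)=0.0000, V(1,1)=22.8600
Node (0,0) S=71.0000: V=(p*·22.8600+(1−p*)·0.0000)/1.26=16.1990; Δ=(22.8600−0.0000)/(93.7200−53.9600)=0.5749; B=V−Δ·S=-24.6224
Check: Δ(0,0)·S0 + B(0,0) = 16.1990 = V0.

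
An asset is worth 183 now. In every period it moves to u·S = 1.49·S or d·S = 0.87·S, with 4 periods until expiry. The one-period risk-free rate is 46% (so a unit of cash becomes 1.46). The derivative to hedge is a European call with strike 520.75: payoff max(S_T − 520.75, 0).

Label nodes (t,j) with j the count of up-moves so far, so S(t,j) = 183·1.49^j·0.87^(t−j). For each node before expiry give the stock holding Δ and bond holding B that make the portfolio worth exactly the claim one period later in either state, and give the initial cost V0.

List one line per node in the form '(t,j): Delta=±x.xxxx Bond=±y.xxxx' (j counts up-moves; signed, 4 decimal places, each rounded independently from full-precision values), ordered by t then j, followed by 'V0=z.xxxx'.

Under the risk-neutral measure, an up-move has probability p* = (R−d)/(u−d) = 0.9516 and values discount at R = 1.46.
Terminal values V(4,·): V(4,0)=0.0000, V(4,1)=0.0000, V(4,2)=0.0000, V(4,3)=5.9086, V(4,4)=381.2285
(3,0): S=120.5060. Δ = (V_up−V_dn)/(S_up−S_dn) = (0.0000−0.0000)/(179.5540−104.8403) = 0.0000. V = [p*·0.0000 + (1−p*)·0.0000]/1.46 = 0.0000. B = V − Δ·S = 0.0000.
(3,1): S=206.3839. Δ = (V_up−V_dn)/(S_up−S_dn) = (0.0000−0.0000)/(307.5120−179.5540) = 0.0000. V = [p*·0.0000 + (1−p*)·0.0000]/1.46 = 0.0000. B = V − Δ·S = 0.0000.
(3,2): S=353.4621. Δ = (V_up−V_dn)/(S_up−S_dn) = (5.9086−0.0000)/(526.6586−307.5120) = 0.0270. V = [p*·5.9086 + (1−p*)·0.0000]/1.46 = 3.8511. B = V − Δ·S = -5.6788.
(3,3): S=605.3547. Δ = (V_up−V_dn)/(S_up−S_dn) = (381.2285−5.9086)/(901.9785−526.6586) = 1.0000. V = [p*·381.2285 + (1−p*)·5.9086]/1.46 = 248.6766. B = V − Δ·S = -356.6781.
(2,0): S=138.5127. Δ = (V_up−V_dn)/(S_up−S_dn) = (0.0000−0.0000)/(206.3839−120.5060) = 0.0000. V = [p*·0.0000 + (1−p*)·0.0000]/1.46 = 0.0000. B = V − Δ·S = 0.0000.
(2,1): S=237.2229. Δ = (V_up−V_dn)/(S_up−S_dn) = (3.8511−0.0000)/(353.4621−206.3839) = 0.0262. V = [p*·3.8511 + (1−p*)·0.0000]/1.46 = 2.5101. B = V − Δ·S = -3.7014.
(2,2): S=406.2783. Δ = (V_up−V_dn)/(S_up−S_dn) = (248.6766−3.8511)/(605.3547−353.4621) = 0.9719. V = [p*·248.6766 + (1−p*)·3.8511]/1.46 = 162.2125. B = V − Δ·S = -232.6673.
(1,0): S=159.2100. Δ = (V_up−V_dn)/(S_up−S_dn) = (2.5101−0.0000)/(237.2229−138.5127) = 0.0254. V = [p*·2.5101 + (1−p*)·0.0000]/1.46 = 1.6361. B = V − Δ·S = -2.4125.
(1,1): S=272.6700. Δ = (V_up−V_dn)/(S_up−S_dn) = (162.2125−2.5101)/(406.2783−237.2229) = 0.9447. V = [p*·162.2125 + (1−p*)·2.5101]/1.46 = 105.8116. B = V − Δ·S = -151.7728.
(0,0): S=183.0000. Δ = (V_up−V_dn)/(S_up−S_dn) = (105.8116−1.6361)/(272.6700−159.2100) = 0.9182. V = [p*·105.8116 + (1−p*)·1.6361]/1.46 = 69.0211. B = V − Δ·S = -99.0039.
The time-0 hedge costs 69.0211, which is the no-arbitrage price.

(0,0): Delta=0.9182 Bond=-99.0039
(1,0): Delta=0.0254 Bond=-2.4125
(1,1): Delta=0.9447 Bond=-151.7728
(2,0): Delta=0.0000 Bond=0.0000
(2,1): Delta=0.0262 Bond=-3.7014
(2,2): Delta=0.9719 Bond=-232.6673
(3,0): Delta=0.0000 Bond=0.0000
(3,1): Delta=0.0000 Bond=0.0000
(3,2): Delta=0.0270 Bond=-5.6788
(3,3): Delta=1.0000 Bond=-356.6781
V0=69.0211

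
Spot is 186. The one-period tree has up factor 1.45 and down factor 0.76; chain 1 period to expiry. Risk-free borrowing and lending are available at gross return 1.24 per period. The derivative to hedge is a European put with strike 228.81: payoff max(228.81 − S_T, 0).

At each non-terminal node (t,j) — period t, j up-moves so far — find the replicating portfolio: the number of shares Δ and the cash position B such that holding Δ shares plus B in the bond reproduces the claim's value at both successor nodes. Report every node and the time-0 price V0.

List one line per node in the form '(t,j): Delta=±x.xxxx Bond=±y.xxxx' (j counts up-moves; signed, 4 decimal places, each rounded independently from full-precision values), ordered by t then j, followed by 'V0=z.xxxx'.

Since d<R<u, set p* = (R−d)/(u−d) = 0.6957; price each node as the discounted p*-expectation of its children.
Terminal values V(1,·): V(1,0)=87.4500, V(1,1)=0.0000
(0,0): S=186.0000. Δ = (V_up−V_dn)/(S_up−S_dn) = (0.0000−87.4500)/(269.7000−141.3600) = -0.6814. V = [p*·0.0000 + (1−p*)·87.4500]/1.24 = 21.4639. B = V − Δ·S = 148.2030.
Check: Δ(0,0)·S0 + B(0,0) = 21.4639 = V0.

(0,0): Delta=-0.6814 Bond=148.2030
V0=21.4639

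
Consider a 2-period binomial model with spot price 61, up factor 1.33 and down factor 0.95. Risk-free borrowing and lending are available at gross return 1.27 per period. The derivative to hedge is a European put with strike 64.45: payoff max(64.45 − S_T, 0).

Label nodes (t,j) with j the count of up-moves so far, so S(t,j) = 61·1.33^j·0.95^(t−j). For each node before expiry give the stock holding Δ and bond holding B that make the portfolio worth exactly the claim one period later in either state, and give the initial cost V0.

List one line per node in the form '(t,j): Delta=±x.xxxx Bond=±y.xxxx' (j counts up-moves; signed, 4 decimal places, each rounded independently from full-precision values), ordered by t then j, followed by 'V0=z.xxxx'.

No-arbitrage ⇒ martingale measure with p* = (R−d)/(u−d) = 0.8421.
At expiry t=2: V(2,0)=9.3975, V(2,1)=0.0000, V(2,2)=0.0000
(1,0): S=57.9500. Δ = (V_up−V_dn)/(S_up−S_dn) = (0.0000−9.3975)/(77.0735−55.0525) = -0.4268. V = [p*·0.0000 + (1−p*)·9.3975]/1.27 = 1.1684. B = V − Δ·S = 25.8986.
(1,1): S=81.1300. Δ = (V_up−V_dn)/(S_up−S_dn) = (0.0000−0.0000)/(107.9029−77.0735) = 0.0000. V = [p*·0.0000 + (1−p*)·0.0000]/1.27 = 0.0000. B = V − Δ·S = 0.0000.
(0,0): S=61.0000. Δ = (V_up−V_dn)/(S_up−S_dn) = (0.0000−1.1684)/(81.1300−57.9500) = -0.0504. V = [p*·0.0000 + (1−p*)·1.1684]/1.27 = 0.1453. B = V − Δ·S = 3.2199.
Each (Δ,B) replicates both successor values, so the strategy is self-financing and V0 is arbitrage-free.

(0,0): Delta=-0.0504 Bond=3.2199
(1,0): Delta=-0.4268 Bond=25.8986
(1,1): Delta=0.0000 Bond=0.0000
V0=0.1453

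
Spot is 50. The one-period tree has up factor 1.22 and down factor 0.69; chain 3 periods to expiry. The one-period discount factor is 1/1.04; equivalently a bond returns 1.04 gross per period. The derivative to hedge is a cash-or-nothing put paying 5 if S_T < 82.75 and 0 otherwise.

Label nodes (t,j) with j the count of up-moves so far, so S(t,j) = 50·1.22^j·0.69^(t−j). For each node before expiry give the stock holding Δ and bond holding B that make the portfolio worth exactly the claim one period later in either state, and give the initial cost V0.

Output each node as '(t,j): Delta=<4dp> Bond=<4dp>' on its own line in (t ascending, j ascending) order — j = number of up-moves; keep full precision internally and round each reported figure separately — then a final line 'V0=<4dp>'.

The replicating-portfolio and risk-neutral prices coincide; use p* = (1.04−0.69)/(1.22−0.69) = 0.6604 for the latter.
Payoff layer (t=3): V(3,0)=5.0000, V(3,1)=5.0000, V(3,2)=5.0000, V(3,3)=0.0000
(2,0): S=23.8050. Δ = (V_up−V_dn)/(S_up−S_dn) = (5.0000−5.0000)/(29.0421−16.4254) = 0.0000. V = [p*·5.0000 + (1−p*)·5.0000]/1.04 = 4.8077. B = V − Δ·S = 4.8077.
(2,1): S=42.0900. Δ = (V_up−V_dn)/(S_up−S_dn) = (5.0000−5.0000)/(51.3498−29.0421) = 0.0000. V = [p*·5.0000 + (1−p*)·5.0000]/1.04 = 4.8077. B = V − Δ·S = 4.8077.
(2,2): S=74.4200. Δ = (V_up−V_dn)/(S_up−S_dn) = (0.0000−5.0000)/(90.7924−51.3498) = -0.1268. V = [p*·0.0000 + (1−p*)·5.0000]/1.04 = 1.6328. B = V − Δ·S = 11.0668.
(1,0): S=34.5000. Δ = (V_up−V_dn)/(S_up−S_dn) = (4.8077−4.8077)/(42.0900−23.8050) = 0.0000. V = [p*·4.8077 + (1−p*)·4.8077]/1.04 = 4.6228. B = V − Δ·S = 4.6228.
(1,1): S=61.0000. Δ = (V_up−V_dn)/(S_up−S_dn) = (1.6328−4.8077)/(74.4200−42.0900) = -0.0982. V = [p*·1.6328 + (1−p*)·4.8077]/1.04 = 2.6068. B = V − Δ·S = 8.5972.
(0,0): S=50.0000. Δ = (V_up−V_dn)/(S_up−S_dn) = (2.6068−4.6228)/(61.0000−34.5000) = -0.0761. V = [p*·2.6068 + (1−p*)·4.6228]/1.04 = 3.1649. B = V − Δ·S = 6.9686.
Check: Δ(0,0)·S0 + B(0,0) = 3.1649 = V0.

(0,0): Delta=-0.0761 Bond=6.9686
(1,0): Delta=0.0000 Bond=4.6228
(1,1): Delta=-0.0982 Bond=8.5972
(2,0): Delta=0.0000 Bond=4.8077
(2,1): Delta=0.0000 Bond=4.8077
(2,2): Delta=-0.1268 Bond=11.0668
V0=3.1649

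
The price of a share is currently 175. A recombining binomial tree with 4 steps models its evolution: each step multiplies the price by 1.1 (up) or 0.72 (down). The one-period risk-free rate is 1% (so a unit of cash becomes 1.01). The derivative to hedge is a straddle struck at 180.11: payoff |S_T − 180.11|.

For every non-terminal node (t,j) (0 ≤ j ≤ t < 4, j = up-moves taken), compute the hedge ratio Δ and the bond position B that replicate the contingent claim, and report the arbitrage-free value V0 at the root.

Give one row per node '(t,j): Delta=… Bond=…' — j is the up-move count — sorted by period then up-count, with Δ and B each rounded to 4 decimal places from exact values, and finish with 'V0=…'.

(0,0): Delta=-0.0126 Bond=49.8954
(1,0): Delta=-1.0000 Bond=174.8130
(1,1): Delta=0.1880 Bond=11.7817
(2,0): Delta=-1.0000 Bond=176.5611
(2,1): Delta=-1.0000 Bond=176.5611
(2,2): Delta=0.4294 Bond=-39.2024
(3,0): Delta=-1.0000 Bond=178.3267
(3,1): Delta=-1.0000 Bond=178.3267
(3,2): Delta=-1.0000 Bond=178.3267
(3,3): Delta=0.7197 Bond=-107.2251
V0=47.6991

Risk-neutral probability p* = (R−d)/(u−d) = (1.01−0.72)/(1.1−0.72) = 0.7632.
Payoff layer (t=4): V(4,0)=133.0808, V(4,1)=108.2598, V(4,2)=70.3388, V(4,3)=12.4040, V(4,4)=76.1075
(3,0): S=65.3184. Δ = (V_up−V_dn)/(S_up−S_dn) = (108.2598−133.0808)/(71.8502−47.0292) = -1.0000. V = [p*·108.2598 + (1−p*)·133.0808]/1.01 = 113.0083. B = V − Δ·S = 178.3267.
(3,1): S=99.7920. Δ = (V_up−V_dn)/(S_up−S_dn) = (70.3388−108.2598)/(109.7712−71.8502) = -1.0000. V = [p*·70.3388 + (1−p*)·108.2598]/1.01 = 78.5347. B = V − Δ·S = 178.3267.
(3,2): S=152.4600. Δ = (V_up−V_dn)/(S_up−S_dn) = (12.4040−70.3388)/(167.7060−109.7712) = -1.0000. V = [p*·12.4040 + (1−p*)·70.3388]/1.01 = 25.8667. B = V − Δ·S = 178.3267.
(3,3): S=232.9250. Δ = (V_up−V_dn)/(S_up−S_dn) = (76.1075−12.4040)/(256.2175−167.7060) = 0.7197. V = [p*·76.1075 + (1−p*)·12.4040]/1.01 = 60.4157. B = V − Δ·S = -107.2251.
(2,0): S=90.7200. Δ = (V_up−V_dn)/(S_up−S_dn) = (78.5347−113.0083)/(99.7920−65.3184) = -1.0000. V = [p*·78.5347 + (1−p*)·113.0083]/1.01 = 85.8411. B = V − Δ·S = 176.5611.
(2,1): S=138.6000. Δ = (V_up−V_dn)/(S_up−S_dn) = (25.8667−78.5347)/(152.4600−99.7920) = -1.0000. V = [p*·25.8667 + (1−p*)·78.5347]/1.01 = 37.9611. B = V − Δ·S = 176.5611.
(2,2): S=211.7500. Δ = (V_up−V_dn)/(S_up−S_dn) = (60.4157−25.8667)/(232.9250−152.4600) = 0.4294. V = [p*·60.4157 + (1−p*)·25.8667]/1.01 = 51.7159. B = V − Δ·S = -39.2024.
(1,0): S=126.0000. Δ = (V_up−V_dn)/(S_up−S_dn) = (37.9611−85.8411)/(138.6000−90.7200) = -1.0000. V = [p*·37.9611 + (1−p*)·85.8411]/1.01 = 48.8130. B = V − Δ·S = 174.8130.
(1,1): S=192.5000. Δ = (V_up−V_dn)/(S_up−S_dn) = (51.7159−37.9611)/(211.7500−138.6000) = 0.1880. V = [p*·51.7159 + (1−p*)·37.9611]/1.01 = 47.9784. B = V − Δ·S = 11.7817.
(0,0): S=175.0000. Δ = (V_up−V_dn)/(S_up−S_dn) = (47.9784−48.8130)/(192.5000−126.0000) = -0.0126. V = [p*·47.9784 + (1−p*)·48.8130]/1.01 = 47.6991. B = V − Δ·S = 49.8954.
Self-financing check: at every node Δ·S+B equals the discounted successor values.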